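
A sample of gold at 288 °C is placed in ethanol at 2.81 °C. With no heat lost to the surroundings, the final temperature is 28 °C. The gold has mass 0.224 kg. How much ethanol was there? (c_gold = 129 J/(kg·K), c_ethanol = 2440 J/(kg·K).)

m ≈ 0.122 kg

Let T be the final temperature. ΣQ_i = 0:
0.224·129·(28 − 288) + m·2440·(28 − 2.81) = 0
61464 m = 7513
m = 7513/61464 ≈ 0.1222 kg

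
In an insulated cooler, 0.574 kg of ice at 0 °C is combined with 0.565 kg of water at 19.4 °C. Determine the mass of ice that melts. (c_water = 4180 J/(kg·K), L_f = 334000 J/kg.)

m_melted ≈ 0.137 kg

Heat available from the water dropping to 0 °C: 0.565×4180×19.4 = 45817 J.
To melt every bit of ice: 0.574×334000 = 191716 J.
Since 45817 < 191716 J, not all the ice melts; equilibrium is at 0 °C.
m_melted×334000 = 45817  ⇒  m_melted ≈ 0.1372 kg.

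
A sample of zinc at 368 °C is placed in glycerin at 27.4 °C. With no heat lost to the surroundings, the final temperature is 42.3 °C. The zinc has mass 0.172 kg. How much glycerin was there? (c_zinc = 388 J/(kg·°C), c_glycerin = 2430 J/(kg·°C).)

Heat lost by the zinc = heat gained by the glycerin:
0.172·388·(368 − 42.3) = m·2430·(42.3 − 27.4)
36207 m = 21736  ⇒  m ≈ 0.6003 kg

m ≈ 0.6 kg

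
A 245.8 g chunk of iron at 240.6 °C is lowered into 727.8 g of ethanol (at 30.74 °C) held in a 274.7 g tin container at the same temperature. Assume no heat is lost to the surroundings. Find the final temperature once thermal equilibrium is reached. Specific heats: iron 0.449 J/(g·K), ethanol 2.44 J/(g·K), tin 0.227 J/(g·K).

T_f ≈ 42.6 °C

T_f is the heat-capacity-weighted average of the initial temperatures:
T_f = (110.36*240.6 + 1775.8*30.74 + 62.36*30.74) / (110.36 + 1775.8 + 62.36)
    = 83060 / 1948.6 ≈ 42.63 °C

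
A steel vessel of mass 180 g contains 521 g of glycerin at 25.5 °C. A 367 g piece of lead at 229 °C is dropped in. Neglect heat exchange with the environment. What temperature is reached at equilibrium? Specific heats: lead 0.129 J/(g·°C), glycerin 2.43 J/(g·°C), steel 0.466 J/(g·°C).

T_f is the heat-capacity-weighted average of the initial temperatures:
T_f = (47.34*229 + 1266*25.5 + 83.88*25.5) / (47.34 + 1266 + 83.88)
    = 45264 / 1397.3 ≈ 32.40 °C

T_f ≈ 32.4 °C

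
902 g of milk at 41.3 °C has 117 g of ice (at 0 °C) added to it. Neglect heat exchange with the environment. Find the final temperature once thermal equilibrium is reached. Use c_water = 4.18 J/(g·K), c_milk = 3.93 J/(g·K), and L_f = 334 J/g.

T_f ≈ 26.6 °C

Heat gained plus heat lost sum to zero:
melt ice: 117×334 = 39078; warm the meltwater: 489.06 T; milk: 3544.9(T − 41.3)
4033.9 T = 146403 − 39078 = 107325
T ≈ 26.61 °C (positive, so assuming full melt was valid).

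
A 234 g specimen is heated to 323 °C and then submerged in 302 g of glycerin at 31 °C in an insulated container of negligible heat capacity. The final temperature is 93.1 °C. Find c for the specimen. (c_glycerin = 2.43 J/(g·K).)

m_s c (T_s − T_f) = m_glycerin c_glycerin (T_f − T_0):
234×c×(323 − 93.1) = 302×2.43×(93.1 − 31)
53797 c = 45573  ⇒  c ≈ 0.8471 J/(g·K)

c ≈ 0.847 J/(g·K)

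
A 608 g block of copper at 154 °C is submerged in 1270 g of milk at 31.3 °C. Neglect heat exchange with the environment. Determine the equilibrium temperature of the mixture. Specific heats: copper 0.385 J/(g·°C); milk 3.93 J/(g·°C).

T_f ≈ 36.8 °C

With ΣQ=0 the equilibrium temperature is the m·c-weighted mean:
T_f = (234.08*154 + 4991.1*31.3) / (234.08 + 4991.1)
    = 192270 / 5225.2 ≈ 36.80 °C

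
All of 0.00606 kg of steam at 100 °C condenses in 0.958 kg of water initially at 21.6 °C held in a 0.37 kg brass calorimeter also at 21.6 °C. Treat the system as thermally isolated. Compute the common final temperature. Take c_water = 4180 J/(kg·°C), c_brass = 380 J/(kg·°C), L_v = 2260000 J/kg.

T_f ≈ 25.4 °C

Sum of m c ΔT and latent-heat terms is zero:
condense steam: −0.00606×2260000 = −13696
  condensed water 100 °C→T: 25.33(T − 100)
  water warms: 0.958×4180×(T − 21.6) = 4004.4(T − 21.6)
  brass cup: 0.37×380×(T − 21.6) = 140.6(T − 21.6)
4170.4 T = 13696 + 2533.1 + 89533 = 105762
T ≈ 25.36 °C — below 100 °C, confirming all the steam condensed.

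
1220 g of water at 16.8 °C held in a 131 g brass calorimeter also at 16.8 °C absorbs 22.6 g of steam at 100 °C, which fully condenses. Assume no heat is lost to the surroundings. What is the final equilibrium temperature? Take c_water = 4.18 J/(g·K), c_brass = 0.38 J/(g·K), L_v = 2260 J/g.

T_f ≈ 28.0 °C

Setting the total heat transfer to zero:
condense steam: −22.6×2260 = −51076
  condensate cools 100→T: 22.6×4.18×(T − 100) = 94.47(T − 100)
  water warms: 1220×4.18×(T − 16.8) = 5099.6(T − 16.8)
  cup: 49.78(T − 16.8)
5243.8 T = 51076 + 9446.8 + 86510 = 147032
T ≈ 28.04 °C (< 100 °C, so full condensation is consistent).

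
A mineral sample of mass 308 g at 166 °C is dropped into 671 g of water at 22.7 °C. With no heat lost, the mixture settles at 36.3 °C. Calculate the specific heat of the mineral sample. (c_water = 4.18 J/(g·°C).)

c ≈ 0.955 J/(g·°C)

m_s c (T_s − T_f) = m_water c_water (T_f − T_0):
308·c·(166 − 36.3) = 671·4.18·(36.3 − 22.7)
39948 c = 38145  ⇒  c ≈ 0.9549 J/(g·°C)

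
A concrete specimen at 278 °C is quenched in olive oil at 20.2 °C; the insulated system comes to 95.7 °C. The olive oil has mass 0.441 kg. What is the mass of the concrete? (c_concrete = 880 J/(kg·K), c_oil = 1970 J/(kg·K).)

m ≈ 0.409 kg

Net heat exchanged in the isolated system is zero:
m·880·(95.7 − 278) + 0.441·1970·(95.7 − 20.2) = 0
-160424 m = -65592
m = -65592/-160424 ≈ 0.4089 kg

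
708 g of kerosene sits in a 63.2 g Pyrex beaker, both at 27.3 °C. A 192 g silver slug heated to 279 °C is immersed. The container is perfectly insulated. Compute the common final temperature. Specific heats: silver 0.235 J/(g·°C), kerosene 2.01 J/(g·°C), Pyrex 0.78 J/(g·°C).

Heat gained plus heat lost sum to zero:
192×0.235×(T − 279) + 708×2.01×(T − 27.3) + 63.2×0.78×(T − 27.3) = 0
(45.12 + 1423.1 + 49.3) T = 45.12×279 + 1423.1×27.3 + 49.3×27.3
T ≈ 34.78 °C

T_f ≈ 34.8 °C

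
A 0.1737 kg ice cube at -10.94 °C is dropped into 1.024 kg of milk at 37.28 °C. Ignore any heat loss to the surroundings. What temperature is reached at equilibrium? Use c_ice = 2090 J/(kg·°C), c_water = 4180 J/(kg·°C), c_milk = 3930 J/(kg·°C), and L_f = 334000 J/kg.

T_f ≈ 18.5 °C

Taking heat into each body as positive, Σ m c ΔT = 0:
ice -10.94→0 °C: 0.1737·2090·10.94 = 3971.6
  fusion: m_ice L_f = 0.1737·334000 = 58016
  warm the meltwater: 726.07 T
  milk: 4024.3(T − 37.28)
4750.4 T = 150027 − 61987 = 88039
T ≈ 18.53 °C — above 0 °C, consistent with complete melting.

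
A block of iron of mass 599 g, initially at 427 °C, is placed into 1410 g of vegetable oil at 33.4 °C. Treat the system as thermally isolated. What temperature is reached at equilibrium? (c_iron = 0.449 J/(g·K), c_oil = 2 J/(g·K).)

Energy conservation, ΣQ = 0:
599*0.449*(T − 427) + 1410*2*(T − 33.4) = 0
268.95(T − 427) + 2820(T − 33.4) = 0
(268.95 + 2820) T = 268.95*427 + 2820*33.4
T ≈ 67.67 °C

T_f ≈ 67.7 °C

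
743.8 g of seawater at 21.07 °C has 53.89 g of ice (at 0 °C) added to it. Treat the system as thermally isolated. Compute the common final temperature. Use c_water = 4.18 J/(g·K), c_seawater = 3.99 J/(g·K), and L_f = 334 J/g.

T_f ≈ 13.9 °C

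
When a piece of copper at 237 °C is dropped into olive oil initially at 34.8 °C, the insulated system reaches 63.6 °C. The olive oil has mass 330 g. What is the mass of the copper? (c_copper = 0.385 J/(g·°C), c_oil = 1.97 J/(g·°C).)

m ≈ 280 g

Let T be the final temperature. ΣQ_i = 0:
m·0.385·(63.6 − 237) + 330·1.97·(63.6 − 34.8) = 0
-66.76 m = -18723
m = -18723/-66.76 ≈ 280.5 g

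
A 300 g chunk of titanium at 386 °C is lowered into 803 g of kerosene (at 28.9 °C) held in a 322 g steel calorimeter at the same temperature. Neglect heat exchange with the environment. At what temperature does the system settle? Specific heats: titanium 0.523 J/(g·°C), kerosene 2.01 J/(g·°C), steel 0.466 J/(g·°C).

Setting the total heat transfer to zero:
300*0.523*(T − 386) + 803*2.01*(T − 28.9) + 322*0.466*(T − 28.9) = 0
156.9(T − 386) + 1614(T − 28.9) + 150.05(T − 28.9) = 0
(156.9 + 1614 + 150.05) T = 156.9*386 + 1614*28.9 + 150.05*28.9
T ≈ 58.07 °C

T_f ≈ 58.1 °C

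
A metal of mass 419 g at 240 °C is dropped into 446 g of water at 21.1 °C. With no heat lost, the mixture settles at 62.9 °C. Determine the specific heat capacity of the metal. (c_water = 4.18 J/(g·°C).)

Net heat exchanged in the isolated system is zero:
419·c·(62.9 − 240) + 446·4.18·(62.9 − 21.1) = 0
-74205 c = -77927
c = -77927/-74205 ≈ 1.05 J/(g·°C)

c ≈ 1.05 J/(g·°C)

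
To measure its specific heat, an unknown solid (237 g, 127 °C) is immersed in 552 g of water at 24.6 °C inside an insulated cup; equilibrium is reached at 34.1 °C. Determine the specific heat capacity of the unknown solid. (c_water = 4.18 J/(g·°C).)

c ≈ 0.996 J/(g·°C)

Setting the total heat transfer to zero:
237×c×(34.1 − 127) + 552×4.18×(34.1 − 24.6) = 0
-22017 c = -21920
c = -21920/-22017 ≈ 0.9956 J/(g·°C)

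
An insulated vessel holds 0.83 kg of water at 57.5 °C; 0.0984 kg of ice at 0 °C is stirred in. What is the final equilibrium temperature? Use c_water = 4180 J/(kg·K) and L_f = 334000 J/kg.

T_f ≈ 42.9 °C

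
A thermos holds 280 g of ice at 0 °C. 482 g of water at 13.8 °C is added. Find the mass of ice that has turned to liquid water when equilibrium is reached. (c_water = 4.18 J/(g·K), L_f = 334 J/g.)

Heat available from the water dropping to 0 °C: 482×4.18×13.8 = 27804 J.
Fully melting the ice requires m_ice L_f = 280×334 = 93520 J.
27804 J < 93520 J, so only part of the ice melts and the system sits at 0 °C.
m_melt = 27804 / L_f = 83.24 g.

m_melted ≈ 83.2 g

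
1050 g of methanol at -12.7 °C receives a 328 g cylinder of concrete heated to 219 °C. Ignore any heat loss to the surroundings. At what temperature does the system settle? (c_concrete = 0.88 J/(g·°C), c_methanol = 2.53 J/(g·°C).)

T_f ≈ 10.0 °C

Set heat shed by the hot body equal to heat absorbed by the cold body:
328·0.88·(219 − T) = 1050·2.53·(T − (-12.7))
288.64(219 − T) = 2656.5(T − (-12.7))
2945.1 T = 29475  ⇒  T ≈ 10.01 °C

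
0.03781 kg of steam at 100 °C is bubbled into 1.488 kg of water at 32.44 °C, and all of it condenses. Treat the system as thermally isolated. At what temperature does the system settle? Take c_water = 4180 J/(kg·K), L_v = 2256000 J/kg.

T_f ≈ 47.5 °C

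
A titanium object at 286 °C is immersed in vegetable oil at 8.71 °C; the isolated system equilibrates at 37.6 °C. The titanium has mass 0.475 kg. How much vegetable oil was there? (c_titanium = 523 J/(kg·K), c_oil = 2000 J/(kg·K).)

|Q_titanium| = |Q_oil|:
0.475·523·(286 − 37.6) = m·2000·(37.6 − 8.71)
57780 m = 61709  ⇒  m ≈ 1.068 kg

m ≈ 1.07 kg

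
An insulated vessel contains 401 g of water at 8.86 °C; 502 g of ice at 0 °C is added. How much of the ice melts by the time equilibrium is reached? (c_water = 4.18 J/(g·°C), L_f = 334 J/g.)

m_melted ≈ 44.5 g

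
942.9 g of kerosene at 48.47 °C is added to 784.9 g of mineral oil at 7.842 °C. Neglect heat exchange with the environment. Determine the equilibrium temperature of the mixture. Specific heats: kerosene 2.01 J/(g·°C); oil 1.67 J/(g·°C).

Set heat shed by the hot body equal to heat absorbed by the cold body:
942.9·2.01·(48.47 − T) = 784.9·1.67·(T − 7.842)
1895.2(48.47 − T) = 1310.8(T − 7.842)
3206 T = 102141  ⇒  T ≈ 31.86 °C

T_f ≈ 31.9 °C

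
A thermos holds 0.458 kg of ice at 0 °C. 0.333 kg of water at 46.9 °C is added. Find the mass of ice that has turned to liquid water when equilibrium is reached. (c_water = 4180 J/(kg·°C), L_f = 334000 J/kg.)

m_melted ≈ 0.195 kg

Water can give up m c ΔT = 0.333·4180·46.9 = 65282 J before reaching 0 °C.
Melting all 0.458 kg of ice would need 0.458·334000 = 152972 J.
That's not enough to melt it all — equilibrium is at 0 °C with ice remaining.
m_melt = 65282 / L_f = 0.1955 kg.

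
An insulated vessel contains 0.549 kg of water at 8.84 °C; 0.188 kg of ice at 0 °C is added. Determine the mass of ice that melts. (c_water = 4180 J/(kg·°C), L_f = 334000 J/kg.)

m_melted ≈ 0.0607 kg

Heat available from the water dropping to 0 °C: 0.549·4180·8.84 = 20286 J.
Melting all 0.188 kg of ice would need 0.188·334000 = 62792 J.
20286 J < 62792 J, so only part of the ice melts and the system sits at 0 °C.
Mass melted = 20286/334000 ≈ 0.06074 kg.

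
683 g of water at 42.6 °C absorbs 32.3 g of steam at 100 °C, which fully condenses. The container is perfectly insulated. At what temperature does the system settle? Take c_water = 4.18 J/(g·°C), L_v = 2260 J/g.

T_f ≈ 69.6 °C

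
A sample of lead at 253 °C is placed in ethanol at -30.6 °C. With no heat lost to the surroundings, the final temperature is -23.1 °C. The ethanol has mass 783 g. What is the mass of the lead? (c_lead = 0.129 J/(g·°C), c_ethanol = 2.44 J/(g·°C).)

Conservation of energy gives ΣQ = 0:
m×0.129×(-23.1 − 253) + 783×2.44×(-23.1 − (-30.6)) = 0
-35.62 m = -14329
m = -14329/-35.62 ≈ 402.3 g

m ≈ 402 g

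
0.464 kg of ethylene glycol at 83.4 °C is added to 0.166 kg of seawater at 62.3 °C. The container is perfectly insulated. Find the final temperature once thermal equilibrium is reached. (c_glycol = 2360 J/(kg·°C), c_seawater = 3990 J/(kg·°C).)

T_f is the heat-capacity-weighted average of the initial temperatures:
T_f = (1095*83.4 + 662.34*62.3) / (1095 + 662.34)
    = 132590 / 1757.4 ≈ 75.45 °C

T_f ≈ 75.4 °C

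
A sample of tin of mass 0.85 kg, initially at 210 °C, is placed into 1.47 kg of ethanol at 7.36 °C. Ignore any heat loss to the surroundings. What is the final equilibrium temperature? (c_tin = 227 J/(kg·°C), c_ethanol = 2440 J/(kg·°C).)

T_f ≈ 17.7 °C

Heat gained plus heat lost sum to zero:
0.85·227·(T − 210) + 1.47·2440·(T − 7.36) = 0
(192.95 + 3586.8) T = 192.95·210 + 3586.8·7.36
T ≈ 17.70 °C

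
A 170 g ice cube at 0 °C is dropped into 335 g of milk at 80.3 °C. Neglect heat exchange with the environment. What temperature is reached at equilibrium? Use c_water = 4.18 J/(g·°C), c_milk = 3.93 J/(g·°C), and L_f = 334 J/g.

T_f ≈ 24.1 °C

Conservation of energy gives ΣQ = 0:
melt ice: 170·334 = 56780
  warm the meltwater: 710.6 T
  milk: 1316.5(T − 80.3)
2027.1 T = 105719 − 56780 = 48939
T ≈ 24.14 °C (positive, so assuming full melt was valid).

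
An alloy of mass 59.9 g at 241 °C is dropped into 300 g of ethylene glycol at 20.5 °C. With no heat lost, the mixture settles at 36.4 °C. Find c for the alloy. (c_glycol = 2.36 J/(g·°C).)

c ≈ 0.919 J/(g·°C)

Energy conservation, ΣQ = 0:
59.9·c·(36.4 − 241) + 300·2.36·(36.4 − 20.5) = 0
-12256 c = -11257
c = -11257/-12256 ≈ 0.9185 J/(g·°C)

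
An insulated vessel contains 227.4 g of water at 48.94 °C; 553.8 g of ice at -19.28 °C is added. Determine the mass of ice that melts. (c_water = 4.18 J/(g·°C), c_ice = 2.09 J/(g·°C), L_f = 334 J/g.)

m_melted ≈ 72.5 g

Cooling the water to 0 °C releases 227.4·4.18·48.94 = 46519 J.
Warming the ice to 0 °C takes 553.8·2.09·19.28 = 22315 J, leaving 24204 J for melting.
Melting all 553.8 g of ice would need 553.8·334 = 184969 J.
24204 J < 184969 J, so only part of the ice melts and the system sits at 0 °C.
Mass melted = 24204/334 ≈ 72.47 g.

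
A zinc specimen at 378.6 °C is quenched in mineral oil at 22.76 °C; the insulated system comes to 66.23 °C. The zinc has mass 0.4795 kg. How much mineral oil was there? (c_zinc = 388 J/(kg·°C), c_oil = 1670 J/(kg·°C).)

m ≈ 0.801 kg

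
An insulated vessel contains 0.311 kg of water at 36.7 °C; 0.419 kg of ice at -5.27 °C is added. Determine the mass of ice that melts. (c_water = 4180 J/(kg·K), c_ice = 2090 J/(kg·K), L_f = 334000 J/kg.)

Heat available from the water dropping to 0 °C: 0.311·4180·36.7 = 47709 J.
Of that, 0.419·2090·5.27 = 4615 J goes to bring the ice to 0 °C, leaving 43094 J.
Fully melting the ice requires m_ice L_f = 0.419·334000 = 139946 J.
Since 43094 < 139946 J, not all the ice melts; equilibrium is at 0 °C.
Mass melted = 43094/334000 ≈ 0.129 kg.

m_melted ≈ 0.129 kg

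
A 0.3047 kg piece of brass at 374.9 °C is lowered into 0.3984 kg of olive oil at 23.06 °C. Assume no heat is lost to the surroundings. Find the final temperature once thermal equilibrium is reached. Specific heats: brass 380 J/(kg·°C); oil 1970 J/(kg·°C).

With ΣQ=0 the equilibrium temperature is the m·c-weighted mean:
T_f = (115.79·374.9 + 784.85·23.06) / (115.79 + 784.85)
    = 61507 / 900.63 ≈ 68.29 °C

T_f ≈ 68.3 °C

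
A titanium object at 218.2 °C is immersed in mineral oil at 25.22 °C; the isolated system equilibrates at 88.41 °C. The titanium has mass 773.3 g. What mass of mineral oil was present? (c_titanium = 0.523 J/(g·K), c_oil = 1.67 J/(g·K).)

m ≈ 497 g

Net heat exchanged in the isolated system is zero:
773.3·0.523·(88.41 − 218.2) + m·1.67·(88.41 − 25.22) = 0
105.53 m = 52492
m = 52492/105.53 ≈ 497.4 g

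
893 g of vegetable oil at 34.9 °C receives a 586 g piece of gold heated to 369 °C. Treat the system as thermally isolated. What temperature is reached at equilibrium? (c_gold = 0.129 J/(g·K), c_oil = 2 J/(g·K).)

T_f ≈ 48.5 °C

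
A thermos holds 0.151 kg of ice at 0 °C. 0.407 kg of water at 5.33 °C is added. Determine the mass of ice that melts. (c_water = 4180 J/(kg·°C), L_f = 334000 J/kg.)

m_melted ≈ 0.0271 kg

Heat available from the water dropping to 0 °C: 0.407×4180×5.33 = 9067.7 J.
Melting all 0.151 kg of ice would need 0.151×334000 = 50434 J.
9067.7 J < 50434 J, so only part of the ice melts and the system sits at 0 °C.
Mass melted = 9067.7/334000 ≈ 0.02715 kg.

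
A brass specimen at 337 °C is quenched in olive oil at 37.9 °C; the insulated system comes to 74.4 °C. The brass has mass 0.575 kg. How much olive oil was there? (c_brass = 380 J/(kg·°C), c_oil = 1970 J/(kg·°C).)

|Q_brass| = |Q_oil|:
0.575·380·(337 − 74.4) = m·1970·(74.4 − 37.9)
71905 m = 57378  ⇒  m ≈ 0.798 kg

m ≈ 0.798 kg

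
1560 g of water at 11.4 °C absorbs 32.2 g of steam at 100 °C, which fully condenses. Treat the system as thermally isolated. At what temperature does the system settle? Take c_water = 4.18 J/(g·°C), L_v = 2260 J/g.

T_f ≈ 24.1 °C

Taking heat into each body as positive, Σ m c ΔT = 0:
steam→water at 100 °C releases m L_v = 32.2×2260 = 72772
  condensed water 100 °C→T: 134.6(T − 100)
  original water: 6520.8(T − 11.4)
6655.4 T = 72772 + 13460 + 74337 = 160569
T ≈ 24.13 °C (< 100 °C, so full condensation is consistent).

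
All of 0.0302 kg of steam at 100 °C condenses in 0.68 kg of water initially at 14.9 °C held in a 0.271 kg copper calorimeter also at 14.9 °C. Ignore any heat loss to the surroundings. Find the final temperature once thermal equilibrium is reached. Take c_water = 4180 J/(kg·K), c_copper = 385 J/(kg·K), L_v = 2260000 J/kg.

Setting the total heat transfer to zero:
latent heat released on condensation: 0.0302×2260000 = 68252; condensed water 100 °C→T: 126.24(T − 100); water warms: 0.68×4180×(T − 14.9) = 2842.4(T − 14.9); cup: 104.34(T − 14.9)
3073 T = 68252 + 12624 + 43906 = 124782
T ≈ 40.61 °C (< 100 °C, so full condensation is consistent).

T_f ≈ 40.6 °C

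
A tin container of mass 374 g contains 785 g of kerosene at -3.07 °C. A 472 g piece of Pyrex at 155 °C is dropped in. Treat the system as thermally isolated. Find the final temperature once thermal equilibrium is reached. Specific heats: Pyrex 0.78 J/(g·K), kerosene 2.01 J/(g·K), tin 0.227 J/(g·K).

Heat gained plus heat lost sum to zero:
472×0.78×(T − 155) + 785×2.01×(T − (-3.07)) + 374×0.227×(T − (-3.07)) = 0
2030.9 T = 51960
T = 51960/2030.9 ≈ 25.58 °C

T_f ≈ 25.6 °C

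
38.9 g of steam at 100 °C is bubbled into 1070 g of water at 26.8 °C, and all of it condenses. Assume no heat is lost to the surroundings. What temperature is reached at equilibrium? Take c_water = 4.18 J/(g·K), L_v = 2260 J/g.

T_f ≈ 48.3 °C

Net heat exchanged in the isolated system is zero:
latent heat released on condensation: 38.9×2260 = 87914; condensed water 100 °C→T: 162.6(T − 100); original water: 4472.6(T − 26.8)
4635.2 T = 87914 + 16260 + 119866 = 224040
T ≈ 48.33 °C — below 100 °C, confirming all the steam condensed.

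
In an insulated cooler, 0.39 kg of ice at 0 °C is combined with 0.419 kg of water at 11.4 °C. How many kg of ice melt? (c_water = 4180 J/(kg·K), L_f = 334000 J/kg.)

Heat available from the water dropping to 0 °C: 0.419·4180·11.4 = 19966 J.
Melting all 0.39 kg of ice would need 0.39·334000 = 130260 J.
That's not enough to melt it all — equilibrium is at 0 °C with ice remaining.
m_melted·334000 = 19966  ⇒  m_melted ≈ 0.05978 kg.

m_melted ≈ 0.0598 kg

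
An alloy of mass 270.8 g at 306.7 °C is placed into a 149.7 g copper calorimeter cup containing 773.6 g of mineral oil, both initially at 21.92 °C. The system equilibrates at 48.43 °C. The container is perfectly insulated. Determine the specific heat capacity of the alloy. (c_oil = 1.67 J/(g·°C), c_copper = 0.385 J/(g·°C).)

c ≈ 0.512 J/(g·°C)

Let T be the final temperature. ΣQ_i = 0:
270.8×c×(48.43 − 306.7) + 773.6×1.67×(48.43 − 21.92) + 149.7×0.385×(48.43 − 21.92) = 0
-69940 c = -35776
c = -35776/-69940 ≈ 0.5115 J/(g·°C)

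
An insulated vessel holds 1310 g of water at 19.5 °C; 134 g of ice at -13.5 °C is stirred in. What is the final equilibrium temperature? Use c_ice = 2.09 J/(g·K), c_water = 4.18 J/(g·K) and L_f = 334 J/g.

Taking heat into each body as positive, Σ m c ΔT = 0:
warm ice to 0 °C: 134×2.09×(0 − (-13.5)) = 3780.8
  fusion: m_ice L_f = 134×334 = 44756
  warm the meltwater: 560.12 T
  water: 5475.8(T − 19.5)
6035.9 T = 106778 − 48537 = 58241
T ≈ 9.65 °C (positive, so assuming full melt was valid).

T_f ≈ 9.6 °C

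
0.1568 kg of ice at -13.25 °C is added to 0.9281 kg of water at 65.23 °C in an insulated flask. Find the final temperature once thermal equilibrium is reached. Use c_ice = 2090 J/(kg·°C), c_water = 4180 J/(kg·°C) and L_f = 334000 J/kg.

T_f ≈ 43.3 °C

Setting the total heat transfer to zero:
ice -13.25→0 °C: 0.1568×2090×13.25 = 4342.2
  latent heat to melt: 0.1568×334000 = 52371
  warm the meltwater: 655.42 T
  water cools: 0.9281×4180×(T − 65.23) = 3879.5(T − 65.23)
4534.9 T = 253057 − 56713 = 196344
T ≈ 43.30 °C. Since T > 0 °C, the all-ice-melts assumption holds.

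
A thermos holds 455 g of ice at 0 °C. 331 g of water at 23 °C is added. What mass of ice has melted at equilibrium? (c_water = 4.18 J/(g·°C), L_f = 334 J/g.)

m_melted ≈ 95.3 g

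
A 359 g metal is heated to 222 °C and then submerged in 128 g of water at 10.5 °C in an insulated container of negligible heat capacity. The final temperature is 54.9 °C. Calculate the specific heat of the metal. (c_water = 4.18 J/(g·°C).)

Heat lost by the metal = heat gained by the water:
359·c·(222 − 54.9) = 128·4.18·(54.9 − 10.5)
59989 c = 23756  ⇒  c ≈ 0.396 J/(g·°C)

c ≈ 0.396 J/(g·°C)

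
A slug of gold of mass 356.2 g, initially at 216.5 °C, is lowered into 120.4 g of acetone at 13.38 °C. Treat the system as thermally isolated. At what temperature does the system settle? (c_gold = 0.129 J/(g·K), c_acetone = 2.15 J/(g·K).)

T_f = Σ m_i c_i T_i / Σ m_i c_i:
T_f = (45.95·216.5 + 258.86·13.38) / (45.95 + 258.86)
    = 13412 / 304.81 ≈ 44.00 °C

T_f ≈ 44.0 °C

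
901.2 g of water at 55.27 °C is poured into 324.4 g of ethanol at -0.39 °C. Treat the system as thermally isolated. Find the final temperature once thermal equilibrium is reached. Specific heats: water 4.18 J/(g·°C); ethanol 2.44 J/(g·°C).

T_f = Σ m_i c_i T_i / Σ m_i c_i:
T_f = (3767*55.27 + 791.54*(-0.39)) / (3767 + 791.54)
    = 207894 / 4558.6 ≈ 45.61 °C

T_f ≈ 45.6 °C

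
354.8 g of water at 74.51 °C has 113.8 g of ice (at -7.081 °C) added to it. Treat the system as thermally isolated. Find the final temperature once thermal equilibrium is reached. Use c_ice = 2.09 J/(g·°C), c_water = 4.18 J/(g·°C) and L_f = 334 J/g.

T_f ≈ 36.2 °C

Energy balance with sensible and latent terms:
ice -7.081→0 °C: 113.8·2.09·7.081 = 1684.2
  latent heat to melt: 113.8·334 = 38009
  warm the meltwater: 475.68 T
  water cools: 354.8·4.18·(T − 74.51) = 1483.1(T − 74.51)
1958.7 T = 110503 − 39693 = 70810
T ≈ 36.15 °C. Since T > 0 °C, the all-ice-melts assumption holds.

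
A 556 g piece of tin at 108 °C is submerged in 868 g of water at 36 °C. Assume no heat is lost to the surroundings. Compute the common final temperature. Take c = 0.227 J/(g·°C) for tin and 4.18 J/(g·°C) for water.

T_f ≈ 38.4 °C

Setting the total heat transfer to zero:
556·0.227·(T − 108) + 868·4.18·(T − 36) = 0
126.21(T − 108) + 3628.2(T − 36) = 0
3754.5 T = 144248
T = 144248 / 3754.5 = 38.4 °C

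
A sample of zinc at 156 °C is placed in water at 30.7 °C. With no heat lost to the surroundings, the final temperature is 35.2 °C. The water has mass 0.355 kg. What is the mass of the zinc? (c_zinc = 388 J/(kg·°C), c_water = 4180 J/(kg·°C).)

Conservation of energy gives ΣQ = 0:
m×388×(35.2 − 156) + 0.355×4180×(35.2 − 30.7) = 0
-46870 m = -6677.6
m = -6677.6/-46870 ≈ 0.1425 kg

m ≈ 0.142 kg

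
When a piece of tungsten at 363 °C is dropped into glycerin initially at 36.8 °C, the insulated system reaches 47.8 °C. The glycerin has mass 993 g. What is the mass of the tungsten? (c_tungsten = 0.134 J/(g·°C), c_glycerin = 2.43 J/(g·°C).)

m ≈ 628 g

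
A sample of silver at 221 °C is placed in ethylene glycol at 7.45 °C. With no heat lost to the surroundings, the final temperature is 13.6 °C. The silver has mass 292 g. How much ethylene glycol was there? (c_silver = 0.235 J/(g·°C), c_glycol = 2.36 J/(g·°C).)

Energy conservation, ΣQ = 0:
292×0.235×(13.6 − 221) + m×2.36×(13.6 − 7.45) = 0
14.51 m = 14232
m = 14232/14.51 ≈ 980.6 g

m ≈ 981 g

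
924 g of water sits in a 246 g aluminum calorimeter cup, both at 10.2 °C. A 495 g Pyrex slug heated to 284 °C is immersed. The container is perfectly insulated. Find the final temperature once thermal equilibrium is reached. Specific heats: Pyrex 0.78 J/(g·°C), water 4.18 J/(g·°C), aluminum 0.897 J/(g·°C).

T_f ≈ 33.9 °C

Energy conservation, ΣQ = 0:
495*0.78*(T − 284) + 924*4.18*(T − 10.2) + 246*0.897*(T − 10.2) = 0
(386.1 + 3862.3 + 220.66) T = 386.1*284 + 3862.3*10.2 + 220.66*10.2
T = 151299/4469.1 ≈ 33.85 °C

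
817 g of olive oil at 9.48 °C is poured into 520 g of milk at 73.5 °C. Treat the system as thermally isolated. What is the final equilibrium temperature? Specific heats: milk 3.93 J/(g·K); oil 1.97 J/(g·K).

T_f ≈ 45.3 °C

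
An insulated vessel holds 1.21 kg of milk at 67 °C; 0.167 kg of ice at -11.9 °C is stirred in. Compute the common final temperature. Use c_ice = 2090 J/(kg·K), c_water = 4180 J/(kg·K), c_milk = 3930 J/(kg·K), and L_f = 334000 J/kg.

Net heat exchanged in the isolated system is zero:
warm ice to 0 °C: 0.167×2090×(0 − (-11.9)) = 4153.5
  fusion: m_ice L_f = 0.167×334000 = 55778
  warm the meltwater: 698.06 T
  milk: 4755.3(T − 67)
5453.4 T = 318605 − 59931 = 258674
T ≈ 47.43 °C (positive, so assuming full melt was valid).

T_f ≈ 47.4 °C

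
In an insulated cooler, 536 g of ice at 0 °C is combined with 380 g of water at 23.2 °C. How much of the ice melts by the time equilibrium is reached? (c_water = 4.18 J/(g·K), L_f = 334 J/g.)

m_melted ≈ 110 g

Heat available from the water dropping to 0 °C: 380·4.18·23.2 = 36851 J.
Melting all 536 g of ice would need 536·334 = 179024 J.
36851 J < 179024 J, so only part of the ice melts and the system sits at 0 °C.
m_melt = 36851 / L_f = 110.3 g.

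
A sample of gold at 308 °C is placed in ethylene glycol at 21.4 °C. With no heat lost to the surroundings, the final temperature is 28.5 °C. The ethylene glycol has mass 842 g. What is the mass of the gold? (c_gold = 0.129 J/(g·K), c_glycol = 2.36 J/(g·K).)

|Q_gold| = |Q_glycol|:
m·0.129·(308 − 28.5) = 842·2.36·(28.5 − 21.4)
36.06 m = 14109  ⇒  m ≈ 391.3 g

m ≈ 391 g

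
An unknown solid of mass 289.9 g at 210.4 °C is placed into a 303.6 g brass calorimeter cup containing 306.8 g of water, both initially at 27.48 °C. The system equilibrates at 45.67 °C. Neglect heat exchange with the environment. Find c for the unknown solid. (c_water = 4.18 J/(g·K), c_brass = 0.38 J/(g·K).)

c ≈ 0.532 J/(g·K)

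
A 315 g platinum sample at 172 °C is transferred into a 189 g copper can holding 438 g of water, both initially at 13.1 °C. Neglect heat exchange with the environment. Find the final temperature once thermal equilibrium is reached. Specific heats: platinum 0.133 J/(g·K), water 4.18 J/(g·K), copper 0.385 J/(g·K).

T_f ≈ 16.5 °C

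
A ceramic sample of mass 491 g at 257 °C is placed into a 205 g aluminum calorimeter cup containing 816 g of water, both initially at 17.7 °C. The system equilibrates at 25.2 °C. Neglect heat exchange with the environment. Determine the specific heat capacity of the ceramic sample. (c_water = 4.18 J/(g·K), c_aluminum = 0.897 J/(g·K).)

c ≈ 0.237 J/(g·K)

Net heat exchanged in the isolated system is zero:
491×c×(25.2 − 257) + 816×4.18×(25.2 − 17.7) + 205×0.897×(25.2 − 17.7) = 0
-113814 c = -26961
c = -26961/-113814 ≈ 0.2369 J/(g·K)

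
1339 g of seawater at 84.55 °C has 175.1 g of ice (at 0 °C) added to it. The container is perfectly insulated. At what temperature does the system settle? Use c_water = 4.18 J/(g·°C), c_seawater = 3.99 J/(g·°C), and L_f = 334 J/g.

T_f ≈ 64.7 °C

Conservation of energy gives ΣQ = 0:
latent heat to melt: 175.1×334 = 58483
  meltwater 0→T: 175.1×4.18×T = 731.92 T
  seawater: 5342.6(T − 84.55)
6074.5 T = 451718 − 58483 = 393234
T ≈ 64.73 °C. Since T > 0 °C, the all-ice-melts assumption holds.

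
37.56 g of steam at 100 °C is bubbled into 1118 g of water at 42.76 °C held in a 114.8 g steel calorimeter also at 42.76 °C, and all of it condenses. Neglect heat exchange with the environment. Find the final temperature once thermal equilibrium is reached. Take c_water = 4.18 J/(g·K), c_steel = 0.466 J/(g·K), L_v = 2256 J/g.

T_f ≈ 62.0 °C

Taking heat into each body as positive, Σ m c ΔT = 0:
steam→water at 100 °C releases m L_v = 37.56·2256 = 84735
  condensate cools 100→T: 37.56·4.18·(T − 100) = 157(T − 100)
  original water: 4673.2(T − 42.76)
  steel cup: 114.8·0.466·(T − 42.76) = 53.5(T − 42.76)
4883.7 T = 84735 + 15700 + 202115 = 302551
T ≈ 61.95 °C — below 100 °C, confirming all the steam condensed.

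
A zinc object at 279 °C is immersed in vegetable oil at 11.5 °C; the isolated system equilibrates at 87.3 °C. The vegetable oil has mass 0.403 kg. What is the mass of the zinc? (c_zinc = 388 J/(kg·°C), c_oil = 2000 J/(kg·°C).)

|Q_zinc| = |Q_oil|:
m·388·(279 − 87.3) = 0.403·2000·(87.3 − 11.5)
74380 m = 61095  ⇒  m ≈ 0.8214 kg

m ≈ 0.821 kg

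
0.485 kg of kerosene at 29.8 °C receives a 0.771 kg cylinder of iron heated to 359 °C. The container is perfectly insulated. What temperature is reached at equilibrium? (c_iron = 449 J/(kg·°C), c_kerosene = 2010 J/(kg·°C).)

Energy conservation, ΣQ = 0:
0.771×449×(T − 359) + 0.485×2010×(T − 29.8) = 0
(346.18 + 974.85) T = 346.18×359 + 974.85×29.8
T ≈ 116.07 °C

T_f ≈ 116.1 °C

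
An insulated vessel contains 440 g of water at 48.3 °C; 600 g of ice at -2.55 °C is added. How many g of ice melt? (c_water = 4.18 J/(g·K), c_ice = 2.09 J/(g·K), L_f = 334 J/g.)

m_melted ≈ 256 g

Water can give up m c ΔT = 440·4.18·48.3 = 88833 J before reaching 0 °C.
Of that, 600·2.09·2.55 = 3197.7 J goes to bring the ice to 0 °C, leaving 85636 J.
To melt every bit of ice: 600·334 = 200400 J.
That's not enough to melt it all — equilibrium is at 0 °C with ice remaining.
m_melted·334 = 85636  ⇒  m_melted ≈ 256.4 g.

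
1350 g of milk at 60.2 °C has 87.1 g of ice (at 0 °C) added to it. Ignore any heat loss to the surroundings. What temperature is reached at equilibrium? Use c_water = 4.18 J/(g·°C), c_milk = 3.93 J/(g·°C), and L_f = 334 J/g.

T_f ≈ 51.2 °C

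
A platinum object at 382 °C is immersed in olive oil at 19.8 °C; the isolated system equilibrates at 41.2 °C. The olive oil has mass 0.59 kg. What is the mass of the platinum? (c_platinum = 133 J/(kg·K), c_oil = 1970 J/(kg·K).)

m ≈ 0.549 kg

Heat lost by the platinum = heat gained by the oil:
m×133×(382 − 41.2) = 0.59×1970×(41.2 − 19.8)
45326 m = 24873  ⇒  m ≈ 0.5488 kg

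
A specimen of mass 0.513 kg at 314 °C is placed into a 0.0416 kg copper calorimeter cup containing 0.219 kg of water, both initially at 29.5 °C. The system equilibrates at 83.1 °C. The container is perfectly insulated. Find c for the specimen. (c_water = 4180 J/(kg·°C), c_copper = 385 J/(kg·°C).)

c ≈ 421 J/(kg·°C)

Heat gained plus heat lost sum to zero:
0.513·c·(83.1 − 314) + 0.219·4180·(83.1 − 29.5) + 0.0416·385·(83.1 − 29.5) = 0
-118.45 c = -49925
c = -49925/-118.45 ≈ 421.5 J/(kg·°C)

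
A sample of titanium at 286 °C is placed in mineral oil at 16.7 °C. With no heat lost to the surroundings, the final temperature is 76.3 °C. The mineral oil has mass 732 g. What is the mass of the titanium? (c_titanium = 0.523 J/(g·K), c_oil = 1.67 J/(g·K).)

m ≈ 664 g

Heat gained plus heat lost sum to zero:
m·0.523·(76.3 − 286) + 732·1.67·(76.3 − 16.7) = 0
-109.67 m = -72857
m = -72857/-109.67 ≈ 664.3 g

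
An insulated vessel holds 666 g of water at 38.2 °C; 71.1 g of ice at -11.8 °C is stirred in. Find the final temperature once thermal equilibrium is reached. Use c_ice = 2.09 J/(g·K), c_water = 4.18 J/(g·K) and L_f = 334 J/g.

Let T be the final temperature. ΣQ_i = 0:
ice -11.8→0 °C: 71.1×2.09×11.8 = 1753.5
  melt ice: 71.1×334 = 23747
  warm the meltwater: 297.2 T
  water: 2783.9(T − 38.2)
3081.1 T = 106344 − 25501 = 80843
T ≈ 26.24 °C — above 0 °C, consistent with complete melting.

T_f ≈ 26.2 °C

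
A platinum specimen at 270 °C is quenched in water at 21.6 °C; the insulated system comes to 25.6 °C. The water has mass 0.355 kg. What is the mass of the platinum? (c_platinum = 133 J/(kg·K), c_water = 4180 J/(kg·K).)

Let T be the final temperature. ΣQ_i = 0:
m·133·(25.6 − 270) + 0.355·4180·(25.6 − 21.6) = 0
-32505 m = -5935.6
m = -5935.6/-32505 ≈ 0.1826 kg

m ≈ 0.183 kg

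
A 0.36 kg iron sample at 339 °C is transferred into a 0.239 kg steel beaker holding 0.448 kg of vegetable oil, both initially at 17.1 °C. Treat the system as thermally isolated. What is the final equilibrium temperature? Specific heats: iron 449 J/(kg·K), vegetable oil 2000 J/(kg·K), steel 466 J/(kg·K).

T_f ≈ 61.6 °C

T_f is the heat-capacity-weighted average of the initial temperatures:
T_f = (161.64×339 + 896×17.1 + 111.37×17.1) / (161.64 + 896 + 111.37)
    = 72022 / 1169 ≈ 61.61 °C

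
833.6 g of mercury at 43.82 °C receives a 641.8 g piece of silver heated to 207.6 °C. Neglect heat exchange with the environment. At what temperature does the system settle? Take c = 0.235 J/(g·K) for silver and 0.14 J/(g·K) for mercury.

T_f ≈ 136.2 °C

Heat gained plus heat lost sum to zero:
641.8*0.235*(T − 207.6) + 833.6*0.14*(T − 43.82) = 0
150.82(T − 207.6) + 116.7(T − 43.82) = 0
267.53 T = 36425
T ≈ 136.15 °C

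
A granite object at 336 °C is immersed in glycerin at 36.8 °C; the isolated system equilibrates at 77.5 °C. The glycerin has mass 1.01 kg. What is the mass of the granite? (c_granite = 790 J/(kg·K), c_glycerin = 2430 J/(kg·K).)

m ≈ 0.489 kg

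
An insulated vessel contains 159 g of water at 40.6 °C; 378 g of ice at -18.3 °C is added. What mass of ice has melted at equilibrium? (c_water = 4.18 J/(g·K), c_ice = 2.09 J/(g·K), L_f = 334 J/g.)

m_melted ≈ 37.5 g

Heat available from the water dropping to 0 °C: 159×4.18×40.6 = 26984 J.
Of that, 378×2.09×18.3 = 14457 J goes to bring the ice to 0 °C, leaving 12526 J.
Melting all 378 g of ice would need 378×334 = 126252 J.
Since 12526 < 126252 J, not all the ice melts; equilibrium is at 0 °C.
Mass melted = 12526/334 ≈ 37.5 g.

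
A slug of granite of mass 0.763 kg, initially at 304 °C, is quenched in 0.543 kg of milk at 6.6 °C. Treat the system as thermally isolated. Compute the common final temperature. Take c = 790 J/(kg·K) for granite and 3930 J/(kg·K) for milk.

T_f ≈ 72.1 °C

Let T be the final temperature. ΣQ_i = 0:
0.763*790*(T − 304) + 0.543*3930*(T − 6.6) = 0
2736.8 T = 197326
T = 197326 / 2736.8 = 72.1 °C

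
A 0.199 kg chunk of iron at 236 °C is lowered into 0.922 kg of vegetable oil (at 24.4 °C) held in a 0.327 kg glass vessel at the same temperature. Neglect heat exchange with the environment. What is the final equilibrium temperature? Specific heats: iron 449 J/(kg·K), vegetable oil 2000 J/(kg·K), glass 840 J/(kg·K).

T_f is the heat-capacity-weighted average of the initial temperatures:
T_f = (89.35*236 + 1844*24.4 + 274.68*24.4) / (89.35 + 1844 + 274.68)
    = 72783 / 2208 ≈ 32.96 °C

T_f ≈ 33.0 °C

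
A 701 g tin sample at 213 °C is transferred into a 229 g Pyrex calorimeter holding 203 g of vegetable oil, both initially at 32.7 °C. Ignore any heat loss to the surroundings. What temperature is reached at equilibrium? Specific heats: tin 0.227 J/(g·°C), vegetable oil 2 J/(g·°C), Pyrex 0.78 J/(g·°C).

Taking heat into each body as positive, Σ m c ΔT = 0:
701·0.227·(T − 213) + 203·2·(T − 32.7) + 229·0.78·(T − 32.7) = 0
(159.13 + 406 + 178.62) T = 159.13·213 + 406·32.7 + 178.62·32.7
T = 53011/743.75 ≈ 71.28 °C

T_f ≈ 71.3 °C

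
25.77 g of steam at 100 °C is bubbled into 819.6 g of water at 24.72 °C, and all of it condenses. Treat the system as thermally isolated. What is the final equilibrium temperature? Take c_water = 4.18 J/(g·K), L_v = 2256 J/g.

T_f ≈ 43.5 °C

Setting the total heat transfer to zero:
latent heat released on condensation: 25.77×2256 = 58137
  condensate cools 100→T: 25.77×4.18×(T − 100) = 107.72(T − 100)
  original water: 3425.9(T − 24.72)
3533.6 T = 58137 + 10772 + 84689 = 153598
T ≈ 43.47 °C (< 100 °C, so full condensation is consistent).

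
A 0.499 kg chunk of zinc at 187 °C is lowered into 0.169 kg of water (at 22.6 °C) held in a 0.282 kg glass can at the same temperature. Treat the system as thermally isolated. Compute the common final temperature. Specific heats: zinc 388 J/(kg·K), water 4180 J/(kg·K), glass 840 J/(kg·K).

Let T be the final temperature. ΣQ_i = 0:
0.499×388×(T − 187) + 0.169×4180×(T − 22.6) + 0.282×840×(T − 22.6) = 0
193.61(T − 187) + 706.42(T − 22.6) + 236.88(T − 22.6) = 0
(193.61 + 706.42 + 236.88) T = 193.61×187 + 706.42×22.6 + 236.88×22.6
T ≈ 50.60 °C

T_f ≈ 50.6 °C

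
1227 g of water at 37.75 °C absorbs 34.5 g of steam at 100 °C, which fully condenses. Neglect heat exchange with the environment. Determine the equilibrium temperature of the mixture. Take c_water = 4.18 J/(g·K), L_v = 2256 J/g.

T_f ≈ 54.2 °C

Setting the total heat transfer to zero:
latent heat released on condensation: 34.5·2256 = 77832; condensed water 100 °C→T: 144.21(T − 100); original water: 5128.9(T − 37.75)
5273.1 T = 77832 + 14421 + 193614 = 285867
T ≈ 54.21 °C — below 100 °C, confirming all the steam condensed.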